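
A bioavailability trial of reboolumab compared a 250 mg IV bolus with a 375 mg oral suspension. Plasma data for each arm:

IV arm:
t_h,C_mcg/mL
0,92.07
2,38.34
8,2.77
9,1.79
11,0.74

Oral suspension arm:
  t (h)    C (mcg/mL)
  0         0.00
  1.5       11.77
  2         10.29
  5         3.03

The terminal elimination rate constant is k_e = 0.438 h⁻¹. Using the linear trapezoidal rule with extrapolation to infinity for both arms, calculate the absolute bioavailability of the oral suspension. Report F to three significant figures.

F = 0.106

Trapezoidal AUC_0→11 (IV):
  [0→2]: (92.07+38.34)/2 × 2 = 130.41
  [2→8]: (38.34+2.77)/2 × 6 = 123.33
  [8→9]: (2.77+1.79)/2 × 1 = 2.28
  [9→11]: (1.79+0.74)/2 × 2 = 2.53
  Sum = 258.55 mcg/mL·h
IV tail: 0.74/0.438 = 1.689; AUC_iv,0→∞ = 258.55 + 1.689 = 260.239 mcg/mL·h
Trapezoidal AUC_0→5 (oral suspension):
  [0→1.5]: (0.00+11.77)/2 × 1.5 = 8.8275
  [1.5→2]: (11.77+10.29)/2 × 0.5 = 5.515
  [2→5]: (10.29+3.03)/2 × 3 = 19.98
  Sum = 34.3225 mcg/mL·h
oral suspension tail: 3.03/0.438 = 6.918; AUC_ev,0→∞ = 34.3225 + 6.918 = 41.2405 mcg/mL·h
F = (AUC_ev/D_ev)/(AUC_iv/D_iv) = (41.2405/375)/(260.239/250) = 0.109975/1.040956 = 0.1056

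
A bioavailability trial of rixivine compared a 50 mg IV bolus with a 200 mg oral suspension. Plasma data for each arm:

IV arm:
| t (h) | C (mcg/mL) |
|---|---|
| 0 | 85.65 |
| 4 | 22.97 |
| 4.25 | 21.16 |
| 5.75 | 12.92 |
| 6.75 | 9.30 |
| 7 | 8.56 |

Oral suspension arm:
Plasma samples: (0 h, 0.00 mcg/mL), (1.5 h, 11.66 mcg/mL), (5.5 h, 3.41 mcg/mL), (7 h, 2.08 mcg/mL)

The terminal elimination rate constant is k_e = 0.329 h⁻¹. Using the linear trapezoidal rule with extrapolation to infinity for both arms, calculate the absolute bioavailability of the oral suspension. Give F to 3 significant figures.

Trapezoidal AUC_0→7 (IV):
  [0→4]: (85.65+22.97)/2 × 4 = 217.24
  [4→4.25]: (22.97+21.16)/2 × 0.25 = 5.51625
  [4.25→5.75]: (21.16+12.92)/2 × 1.5 = 25.56
  [5.75→6.75]: (12.92+9.30)/2 × 1 = 11.11
  [6.75→7]: (9.30+8.56)/2 × 0.25 = 2.2325
  Sum = 261.65875 mcg/mL·h
IV tail: 8.56/0.329 = 26.018; AUC_iv,0→∞ = 261.65875 + 26.018 = 287.67675 mcg/mL·h
Trapezoidal AUC_0→7 (oral suspension):
  [0→1.5]: (0.00+11.66)/2 × 1.5 = 8.745
  [1.5→5.5]: (11.66+3.41)/2 × 4 = 30.14
  [5.5→7]: (3.41+2.08)/2 × 1.5 = 4.1175
  Sum = 43.0025 mcg/mL·h
oral suspension tail: 2.08/0.329 = 6.322; AUC_ev,0→∞ = 43.0025 + 6.322 = 49.3245 mcg/mL·h
F = (AUC_ev/D_ev)/(AUC_iv/D_iv) = (49.3245/200)/(287.67675/50) = 0.2466225/5.753535 = 0.0429

F = 0.0429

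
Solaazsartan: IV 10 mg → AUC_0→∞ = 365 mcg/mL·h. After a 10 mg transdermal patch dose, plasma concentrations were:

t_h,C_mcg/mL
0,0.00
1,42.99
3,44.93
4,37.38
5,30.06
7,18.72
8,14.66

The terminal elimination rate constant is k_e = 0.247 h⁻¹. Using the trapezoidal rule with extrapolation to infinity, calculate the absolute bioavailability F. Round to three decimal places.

F = 0.847

Trapezoidal AUC_0→8 (transdermal patch):
  [0→1]: (0.00+42.99)/2 × 1 = 21.495
  [1→3]: (42.99+44.93)/2 × 2 = 87.92
  [3→4]: (44.93+37.38)/2 × 1 = 41.155
  [4→5]: (37.38+30.06)/2 × 1 = 33.72
  [5→7]: (30.06+18.72)/2 × 2 = 48.78
  [7→8]: (18.72+14.66)/2 × 1 = 16.69
  Sum = 249.76 mcg/mL·h
Tail: C_last/k_e = 14.66/0.247 = 59.352
AUC_0→∞ (transdermal patch) = 249.76 + 59.352 = 309.112 mcg/mL·h
F = (AUC_ev/D_ev)/(AUC_iv/D_iv) = (309.112/10)/(365/10) = 30.9112/36.5 = 0.8469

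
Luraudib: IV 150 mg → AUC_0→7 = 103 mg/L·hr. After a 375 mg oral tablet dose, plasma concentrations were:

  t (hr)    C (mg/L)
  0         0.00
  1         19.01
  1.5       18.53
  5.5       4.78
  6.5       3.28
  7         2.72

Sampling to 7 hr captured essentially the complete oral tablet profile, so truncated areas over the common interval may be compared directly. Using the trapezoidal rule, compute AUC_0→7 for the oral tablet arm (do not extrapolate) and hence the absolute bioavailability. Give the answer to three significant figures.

Trapezoidal AUC_0→7 (oral tablet):
  [0→1]: (0.00+19.01)/2 × 1 = 9.505
  [1→1.5]: (19.01+18.53)/2 × 0.5 = 9.385
  [1.5→5.5]: (18.53+4.78)/2 × 4 = 46.62
  [5.5→6.5]: (4.78+3.28)/2 × 1 = 4.03
  [6.5→7]: (3.28+2.72)/2 × 0.5 = 1.5
  Sum = 71.04 mg/L·hr
F = (AUC_ev/D_ev)/(AUC_iv/D_iv) = (71.04/375)/(103/150) = 0.18944/0.686667 = 0.2759

F = 0.276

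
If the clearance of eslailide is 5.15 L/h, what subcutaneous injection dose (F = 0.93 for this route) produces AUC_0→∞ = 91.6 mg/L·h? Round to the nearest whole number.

Dose = 507 mg

Dose = CL × AUC_0→∞ / F
     = 5.15 × 91.6 / 0.93 = 507.247 mg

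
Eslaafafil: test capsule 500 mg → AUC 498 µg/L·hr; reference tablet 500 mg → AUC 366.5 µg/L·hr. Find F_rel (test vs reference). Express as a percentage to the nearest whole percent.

F_rel = (AUC_test/D_test) / (AUC_ref/D_ref)
      = (498/500) / (366.5/500)
      = 0.996 / 0.733 = 1.3588 = 135.88%

F_rel = 136%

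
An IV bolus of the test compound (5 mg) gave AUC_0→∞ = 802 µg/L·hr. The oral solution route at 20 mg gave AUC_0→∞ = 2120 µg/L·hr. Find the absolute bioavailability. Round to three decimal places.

F = (AUC_ev / D_ev) / (AUC_iv / D_iv)
  = (2120/20) / (802/5)
  = 106 / 160.4 = 0.6608

F = 0.661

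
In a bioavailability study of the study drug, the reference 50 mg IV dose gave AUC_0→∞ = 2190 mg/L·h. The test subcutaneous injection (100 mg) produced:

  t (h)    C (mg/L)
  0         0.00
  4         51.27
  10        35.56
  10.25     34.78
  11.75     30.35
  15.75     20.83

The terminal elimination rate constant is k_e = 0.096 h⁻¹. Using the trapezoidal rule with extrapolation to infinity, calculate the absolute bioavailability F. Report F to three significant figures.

F = 0.169

Trapezoidal AUC_0→15.75 (subcutaneous injection):
  [0→4]: (0.00+51.27)/2 × 4 = 102.54
  [4→10]: (51.27+35.56)/2 × 6 = 260.49
  [10→10.25]: (35.56+34.78)/2 × 0.25 = 8.7925
  [10.25→11.75]: (34.78+30.35)/2 × 1.5 = 48.8475
  [11.75→15.75]: (30.35+20.83)/2 × 4 = 102.36
  Sum = 523.03 mg/L·h
Tail: C_last/k_e = 20.83/0.096 = 216.979
AUC_0→∞ (subcutaneous injection) = 523.03 + 216.979 = 740.009 mg/L·h
F = (AUC_ev/D_ev)/(AUC_iv/D_iv) = (740.009/100)/(2190/50) = 7.40009/43.8 = 0.1690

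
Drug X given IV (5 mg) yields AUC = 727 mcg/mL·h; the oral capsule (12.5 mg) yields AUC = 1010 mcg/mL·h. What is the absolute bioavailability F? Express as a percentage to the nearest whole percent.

F = 56%

F = (AUC_ev / D_ev) / (AUC_iv / D_iv)
  = (1010/12.5) / (727/5)
  = 80.8 / 145.4 = 0.5557
  = 55.57%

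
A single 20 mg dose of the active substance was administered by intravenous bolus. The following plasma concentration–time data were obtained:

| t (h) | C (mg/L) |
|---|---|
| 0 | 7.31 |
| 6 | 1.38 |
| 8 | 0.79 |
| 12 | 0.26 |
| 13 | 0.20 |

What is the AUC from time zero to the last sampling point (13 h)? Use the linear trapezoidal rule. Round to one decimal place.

AUC = 30.6 mg/L·h

Trapezoidal AUC_0→13:
  [0→6]: (7.31+1.38)/2 × 6 = 26.07
  [6→8]: (1.38+0.79)/2 × 2 = 2.17
  [8→12]: (0.79+0.26)/2 × 4 = 2.1
  [12→13]: (0.26+0.20)/2 × 1 = 0.23
  Sum = 30.57 mg/L·h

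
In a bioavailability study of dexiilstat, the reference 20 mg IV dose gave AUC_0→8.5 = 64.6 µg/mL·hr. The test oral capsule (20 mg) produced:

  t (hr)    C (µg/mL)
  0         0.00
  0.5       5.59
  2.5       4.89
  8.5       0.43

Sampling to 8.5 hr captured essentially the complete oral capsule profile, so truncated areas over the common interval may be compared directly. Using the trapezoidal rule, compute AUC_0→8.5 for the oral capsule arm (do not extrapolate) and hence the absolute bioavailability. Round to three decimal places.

Trapezoidal AUC_0→8.5 (oral capsule):
  [0→0.5]: (0.00+5.59)/2 × 0.5 = 1.3975
  [0.5→2.5]: (5.59+4.89)/2 × 2 = 10.48
  [2.5→8.5]: (4.89+0.43)/2 × 6 = 15.96
  Sum = 27.8375 µg/mL·hr
F = (AUC_ev/D_ev)/(AUC_iv/D_iv) = (27.8375/20)/(64.6/20) = 1.391875/3.23 = 0.4309

F = 0.431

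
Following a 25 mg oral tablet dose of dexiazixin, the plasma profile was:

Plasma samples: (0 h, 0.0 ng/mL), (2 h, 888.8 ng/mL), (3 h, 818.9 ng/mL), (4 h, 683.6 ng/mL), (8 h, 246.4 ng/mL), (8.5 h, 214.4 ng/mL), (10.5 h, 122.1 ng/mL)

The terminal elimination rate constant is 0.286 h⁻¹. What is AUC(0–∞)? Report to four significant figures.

AUC = 5233 ng/mL·h

Trapezoidal AUC_0→10.5:
  [0→2]: (0.0+888.8)/2 × 2 = 888.8
  [2→3]: (888.8+818.9)/2 × 1 = 853.85
  [3→4]: (818.9+683.6)/2 × 1 = 751.25
  [4→8]: (683.6+246.4)/2 × 4 = 1860.0
  [8→8.5]: (246.4+214.4)/2 × 0.5 = 115.2
  [8.5→10.5]: (214.4+122.1)/2 × 2 = 336.5
  Sum = 4805.6 ng/mL·h
Extrapolated tail: C_last / k_e = 122.1 / 0.286 = 426.923
AUC_0→∞ = 4805.6 + 426.923 = 5232.523 ng/mL·h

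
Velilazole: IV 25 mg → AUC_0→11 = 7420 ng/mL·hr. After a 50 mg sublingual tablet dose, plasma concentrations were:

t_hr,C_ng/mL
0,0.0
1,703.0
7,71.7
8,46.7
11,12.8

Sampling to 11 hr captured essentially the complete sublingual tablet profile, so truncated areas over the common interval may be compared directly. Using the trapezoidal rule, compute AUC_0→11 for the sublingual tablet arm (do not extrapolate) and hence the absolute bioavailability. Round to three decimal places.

F = 0.190

Trapezoidal AUC_0→11 (sublingual tablet):
  [0→1]: (0.0+703.0)/2 × 1 = 351.5
  [1→7]: (703.0+71.7)/2 × 6 = 2324.1
  [7→8]: (71.7+46.7)/2 × 1 = 59.2
  [8→11]: (46.7+12.8)/2 × 3 = 89.25
  Sum = 2824.05 ng/mL·hr
F = (AUC_ev/D_ev)/(AUC_iv/D_iv) = (2824.05/50)/(7420/25) = 56.481/296.8 = 0.1903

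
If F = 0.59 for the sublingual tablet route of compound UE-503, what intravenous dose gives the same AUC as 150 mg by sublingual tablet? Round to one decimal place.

D_iv = 88.5 mg

Systemic exposure from an extravascular dose = F × D_ev, so the equivalent IV dose is F × D_ev.
D_iv = F × D_ev = 0.59 × 150 = 88.5 mg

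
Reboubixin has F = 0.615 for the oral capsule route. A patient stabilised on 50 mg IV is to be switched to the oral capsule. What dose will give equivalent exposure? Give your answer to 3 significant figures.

For equal systemic exposure: F × D_ev = D_iv
D_ev = D_iv / F = 50 / 0.615 = 81.3008 mg

D_oral = 81.3 mg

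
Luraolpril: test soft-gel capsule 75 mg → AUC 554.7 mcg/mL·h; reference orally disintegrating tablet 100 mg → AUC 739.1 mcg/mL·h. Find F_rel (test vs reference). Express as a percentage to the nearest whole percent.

F_rel = (AUC_test/D_test) / (AUC_ref/D_ref)
      = (554.7/75) / (739.1/100)
      = 7.396 / 7.391 = 1.0007 = 100.07%

F_rel = 100%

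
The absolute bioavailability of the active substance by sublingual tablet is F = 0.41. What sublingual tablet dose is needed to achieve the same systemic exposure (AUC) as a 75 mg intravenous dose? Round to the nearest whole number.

D_sublingual = 183 mg

For equal systemic exposure: F × D_ev = D_iv
D_ev = D_iv / F = 75 / 0.41 = 182.927 mg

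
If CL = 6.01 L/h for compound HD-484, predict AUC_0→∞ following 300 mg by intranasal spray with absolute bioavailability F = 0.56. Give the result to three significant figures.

AUC = 28.0 mg/L·h

AUC_0→∞ = F × Dose / CL
        = 0.56 × 300 / 6.01 = 27.9534 mg/L·h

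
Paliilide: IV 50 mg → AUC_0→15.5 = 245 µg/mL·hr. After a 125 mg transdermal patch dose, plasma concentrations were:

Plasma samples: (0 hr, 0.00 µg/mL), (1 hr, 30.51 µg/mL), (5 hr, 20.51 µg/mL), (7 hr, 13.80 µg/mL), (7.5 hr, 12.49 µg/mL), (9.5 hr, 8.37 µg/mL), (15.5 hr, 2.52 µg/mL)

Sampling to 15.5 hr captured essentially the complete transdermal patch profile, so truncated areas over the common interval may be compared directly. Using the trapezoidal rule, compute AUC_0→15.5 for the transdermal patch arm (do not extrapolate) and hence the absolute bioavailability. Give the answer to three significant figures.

Trapezoidal AUC_0→15.5 (transdermal patch):
  [0→1]: (0.00+30.51)/2 × 1 = 15.255
  [1→5]: (30.51+20.51)/2 × 4 = 102.04
  [5→7]: (20.51+13.80)/2 × 2 = 34.31
  [7→7.5]: (13.80+12.49)/2 × 0.5 = 6.5725
  [7.5→9.5]: (12.49+8.37)/2 × 2 = 20.86
  [9.5→15.5]: (8.37+2.52)/2 × 6 = 32.67
  Sum = 211.7075 µg/mL·hr
F = (AUC_ev/D_ev)/(AUC_iv/D_iv) = (211.7075/125)/(245/50) = 1.69366/4.9 = 0.3456

F = 0.346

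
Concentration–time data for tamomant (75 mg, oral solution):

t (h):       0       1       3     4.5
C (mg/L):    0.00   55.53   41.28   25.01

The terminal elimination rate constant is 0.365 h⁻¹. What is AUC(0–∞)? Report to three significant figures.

Trapezoidal AUC_0→4.5:
  [0→1]: (0.00+55.53)/2 × 1 = 27.765
  [1→3]: (55.53+41.28)/2 × 2 = 96.81
  [3→4.5]: (41.28+25.01)/2 × 1.5 = 49.7175
  Sum = 174.2925 mg/L·h
Extrapolated tail: C_last / k_e = 25.01 / 0.365 = 68.521
AUC_0→∞ = 174.2925 + 68.521 = 242.8135 mg/L·h

AUC = 243 mg/L·h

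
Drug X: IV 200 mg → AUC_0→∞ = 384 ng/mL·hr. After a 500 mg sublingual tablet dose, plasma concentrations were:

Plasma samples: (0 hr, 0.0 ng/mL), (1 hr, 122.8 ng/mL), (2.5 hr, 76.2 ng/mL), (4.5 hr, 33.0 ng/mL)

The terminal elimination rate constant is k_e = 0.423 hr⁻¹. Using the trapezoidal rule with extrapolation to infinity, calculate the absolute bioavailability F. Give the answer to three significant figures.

Trapezoidal AUC_0→4.5 (sublingual tablet):
  [0→1]: (0.0+122.8)/2 × 1 = 61.4
  [1→2.5]: (122.8+76.2)/2 × 1.5 = 149.25
  [2.5→4.5]: (76.2+33.0)/2 × 2 = 109.2
  Sum = 319.85 ng/mL·hr
Tail: C_last/k_e = 33.0/0.423 = 78.014
AUC_0→∞ (sublingual tablet) = 319.85 + 78.014 = 397.864 ng/mL·hr
F = (AUC_ev/D_ev)/(AUC_iv/D_iv) = (397.864/500)/(384/200) = 0.795728/1.92 = 0.4144

F = 0.414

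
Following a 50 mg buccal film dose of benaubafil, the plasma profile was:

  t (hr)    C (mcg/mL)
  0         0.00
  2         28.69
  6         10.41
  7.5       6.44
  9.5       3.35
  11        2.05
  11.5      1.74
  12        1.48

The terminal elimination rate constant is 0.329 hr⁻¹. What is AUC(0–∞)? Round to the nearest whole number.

Trapezoidal AUC_0→12:
  [0→2]: (0.00+28.69)/2 × 2 = 28.69
  [2→6]: (28.69+10.41)/2 × 4 = 78.2
  [6→7.5]: (10.41+6.44)/2 × 1.5 = 12.6375
  [7.5→9.5]: (6.44+3.35)/2 × 2 = 9.79
  [9.5→11]: (3.35+2.05)/2 × 1.5 = 4.05
  [11→11.5]: (2.05+1.74)/2 × 0.5 = 0.9475
  [11.5→12]: (1.74+1.48)/2 × 0.5 = 0.805
  Sum = 135.12 mcg/mL·hr
Extrapolated tail: C_last / k_e = 1.48 / 0.329 = 4.498
AUC_0→∞ = 135.12 + 4.498 = 139.618 mcg/mL·hr

AUC = 140 mcg/mL·hr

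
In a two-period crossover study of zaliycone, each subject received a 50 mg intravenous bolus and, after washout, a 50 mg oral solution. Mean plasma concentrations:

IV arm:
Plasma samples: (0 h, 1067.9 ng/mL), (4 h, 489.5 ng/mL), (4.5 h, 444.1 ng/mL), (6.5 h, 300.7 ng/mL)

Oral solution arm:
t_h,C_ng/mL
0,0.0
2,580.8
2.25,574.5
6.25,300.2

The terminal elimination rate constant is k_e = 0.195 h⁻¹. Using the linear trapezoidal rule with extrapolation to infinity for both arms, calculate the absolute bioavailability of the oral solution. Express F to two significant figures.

Trapezoidal AUC_0→6.5 (IV):
  [0→4]: (1067.9+489.5)/2 × 4 = 3114.8
  [4→4.5]: (489.5+444.1)/2 × 0.5 = 233.4
  [4.5→6.5]: (444.1+300.7)/2 × 2 = 744.8
  Sum = 4093.0 ng/mL·h
IV tail: 300.7/0.195 = 1542.051; AUC_iv,0→∞ = 4093.0 + 1542.051 = 5635.051 ng/mL·h
Trapezoidal AUC_0→6.25 (oral solution):
  [0→2]: (0.0+580.8)/2 × 2 = 580.8
  [2→2.25]: (580.8+574.5)/2 × 0.25 = 144.4125
  [2.25→6.25]: (574.5+300.2)/2 × 4 = 1749.4
  Sum = 2474.6125 ng/mL·h
oral solution tail: 300.2/0.195 = 1539.487; AUC_ev,0→∞ = 2474.6125 + 1539.487 = 4014.0995 ng/mL·h
F = (AUC_ev/D_ev)/(AUC_iv/D_iv) = (4014.0995/50)/(5635.051/50) = 80.28199/112.70102 = 0.7123

F = 0.71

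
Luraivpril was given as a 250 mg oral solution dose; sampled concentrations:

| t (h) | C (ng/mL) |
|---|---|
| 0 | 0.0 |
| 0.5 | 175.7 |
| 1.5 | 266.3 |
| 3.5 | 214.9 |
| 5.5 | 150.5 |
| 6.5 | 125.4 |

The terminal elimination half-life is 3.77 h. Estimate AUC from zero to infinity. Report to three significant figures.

Trapezoidal AUC_0→6.5:
  [0→0.5]: (0.0+175.7)/2 × 0.5 = 43.925
  [0.5→1.5]: (175.7+266.3)/2 × 1 = 221.0
  [1.5→3.5]: (266.3+214.9)/2 × 2 = 481.2
  [3.5→5.5]: (214.9+150.5)/2 × 2 = 365.4
  [5.5→6.5]: (150.5+125.4)/2 × 1 = 137.95
  Sum = 1249.475 ng/mL·h
k_e = ln2 / t½ = 0.693147 / 3.77 = 0.1839 h^-1
Extrapolated tail: C_last / k_e = 125.4 / 0.1839 = 681.892
AUC_0→∞ = 1249.475 + 681.892 = 1931.367 ng/mL·h

AUC = 1930 ng/mL·h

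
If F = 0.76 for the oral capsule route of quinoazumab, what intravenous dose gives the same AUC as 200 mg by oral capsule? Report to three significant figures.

D_iv = 152 mg

Systemic exposure from an extravascular dose = F × D_ev, so the equivalent IV dose is F × D_ev.
D_iv = F × D_ev = 0.76 × 200 = 152 mg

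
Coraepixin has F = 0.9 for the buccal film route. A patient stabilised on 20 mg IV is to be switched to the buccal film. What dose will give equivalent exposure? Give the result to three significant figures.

For equal systemic exposure: F × D_ev = D_iv
D_ev = D_iv / F = 20 / 0.9 = 22.2222 mg

D_buccal = 22.2 mg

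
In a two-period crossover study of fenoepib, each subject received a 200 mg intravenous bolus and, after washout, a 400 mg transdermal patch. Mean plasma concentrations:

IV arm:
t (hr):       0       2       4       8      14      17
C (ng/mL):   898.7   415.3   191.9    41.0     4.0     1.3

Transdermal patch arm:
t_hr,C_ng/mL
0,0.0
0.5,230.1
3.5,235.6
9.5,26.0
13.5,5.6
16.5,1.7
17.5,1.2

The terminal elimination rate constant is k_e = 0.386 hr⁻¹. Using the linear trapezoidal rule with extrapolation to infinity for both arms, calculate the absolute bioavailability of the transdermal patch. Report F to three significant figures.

Trapezoidal AUC_0→17 (IV):
  [0→2]: (898.7+415.3)/2 × 2 = 1314.0
  [2→4]: (415.3+191.9)/2 × 2 = 607.2
  [4→8]: (191.9+41.0)/2 × 4 = 465.8
  [8→14]: (41.0+4.0)/2 × 6 = 135.0
  [14→17]: (4.0+1.3)/2 × 3 = 7.95
  Sum = 2529.95 ng/mL·hr
IV tail: 1.3/0.386 = 3.368; AUC_iv,0→∞ = 2529.95 + 3.368 = 2533.318 ng/mL·hr
Trapezoidal AUC_0→17.5 (transdermal patch):
  [0→0.5]: (0.0+230.1)/2 × 0.5 = 57.525
  [0.5→3.5]: (230.1+235.6)/2 × 3 = 698.55
  [3.5→9.5]: (235.6+26.0)/2 × 6 = 784.8
  [9.5→13.5]: (26.0+5.6)/2 × 4 = 63.2
  [13.5→16.5]: (5.6+1.7)/2 × 3 = 10.95
  [16.5→17.5]: (1.7+1.2)/2 × 1 = 1.45
  Sum = 1616.475 ng/mL·hr
transdermal patch tail: 1.2/0.386 = 3.109; AUC_ev,0→∞ = 1616.475 + 3.109 = 1619.584 ng/mL·hr
F = (AUC_ev/D_ev)/(AUC_iv/D_iv) = (1619.584/400)/(2533.318/200) = 4.04896/12.66659 = 0.3197

F = 0.320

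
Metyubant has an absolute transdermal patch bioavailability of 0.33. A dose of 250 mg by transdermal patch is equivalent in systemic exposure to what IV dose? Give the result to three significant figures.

D_iv = 82.5 mg

Systemic exposure from an extravascular dose = F × D_ev, so the equivalent IV dose is F × D_ev.
D_iv = F × D_ev = 0.33 × 250 = 82.5 mg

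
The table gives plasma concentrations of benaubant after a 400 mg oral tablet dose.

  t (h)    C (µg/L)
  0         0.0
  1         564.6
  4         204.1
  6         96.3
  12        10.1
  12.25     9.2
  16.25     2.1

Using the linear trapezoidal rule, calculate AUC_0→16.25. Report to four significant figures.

AUC = 2080 µg/L·h

Trapezoidal AUC_0→16.25:
  [0→1]: (0.0+564.6)/2 × 1 = 282.3
  [1→4]: (564.6+204.1)/2 × 3 = 1153.05
  [4→6]: (204.1+96.3)/2 × 2 = 300.4
  [6→12]: (96.3+10.1)/2 × 6 = 319.2
  [12→12.25]: (10.1+9.2)/2 × 0.25 = 2.4125
  [12.25→16.25]: (9.2+2.1)/2 × 4 = 22.6
  Sum = 2079.9625 µg/L·h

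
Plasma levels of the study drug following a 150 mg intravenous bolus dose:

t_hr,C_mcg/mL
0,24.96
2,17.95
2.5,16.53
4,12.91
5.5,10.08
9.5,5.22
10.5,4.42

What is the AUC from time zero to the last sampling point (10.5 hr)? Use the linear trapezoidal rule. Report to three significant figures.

AUC = 126 mcg/mL·hr

Trapezoidal AUC_0→10.5:
  [0→2]: (24.96+17.95)/2 × 2 = 42.91
  [2→2.5]: (17.95+16.53)/2 × 0.5 = 8.62
  [2.5→4]: (16.53+12.91)/2 × 1.5 = 22.08
  [4→5.5]: (12.91+10.08)/2 × 1.5 = 17.2425
  [5.5→9.5]: (10.08+5.22)/2 × 4 = 30.6
  [9.5→10.5]: (5.22+4.42)/2 × 1 = 4.82
  Sum = 126.2725 mcg/mL·hr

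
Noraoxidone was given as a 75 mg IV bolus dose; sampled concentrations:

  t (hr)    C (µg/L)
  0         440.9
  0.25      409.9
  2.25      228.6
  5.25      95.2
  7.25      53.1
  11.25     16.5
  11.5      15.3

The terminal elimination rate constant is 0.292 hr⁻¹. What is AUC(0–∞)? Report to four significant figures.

Trapezoidal AUC_0→11.5:
  [0→0.25]: (440.9+409.9)/2 × 0.25 = 106.35
  [0.25→2.25]: (409.9+228.6)/2 × 2 = 638.5
  [2.25→5.25]: (228.6+95.2)/2 × 3 = 485.7
  [5.25→7.25]: (95.2+53.1)/2 × 2 = 148.3
  [7.25→11.25]: (53.1+16.5)/2 × 4 = 139.2
  [11.25→11.5]: (16.5+15.3)/2 × 0.25 = 3.975
  Sum = 1522.025 µg/L·hr
Extrapolated tail: C_last / k_e = 15.3 / 0.292 = 52.397
AUC_0→∞ = 1522.025 + 52.397 = 1574.422 µg/L·hr

AUC = 1574 µg/L·hr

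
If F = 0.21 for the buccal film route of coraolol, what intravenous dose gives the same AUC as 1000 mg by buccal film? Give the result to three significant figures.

D_iv = 210 mg

Systemic exposure from an extravascular dose = F × D_ev, so the equivalent IV dose is F × D_ev.
D_iv = F × D_ev = 0.21 × 1000 = 210 mg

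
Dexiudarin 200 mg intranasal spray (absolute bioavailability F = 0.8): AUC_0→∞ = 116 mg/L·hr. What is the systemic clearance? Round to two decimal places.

CL = 1.38 L/hr

CL = F × Dose / AUC_0→∞
   = 0.8 × 200 / 116 = 1.37931 L/hr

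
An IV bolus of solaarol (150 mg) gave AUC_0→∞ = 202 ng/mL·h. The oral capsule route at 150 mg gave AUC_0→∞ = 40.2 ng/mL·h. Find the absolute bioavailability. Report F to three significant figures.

F = (AUC_ev / D_ev) / (AUC_iv / D_iv)
  = (40.2/150) / (202/150)
  = 0.268 / 1.34667 = 0.1990

F = 0.199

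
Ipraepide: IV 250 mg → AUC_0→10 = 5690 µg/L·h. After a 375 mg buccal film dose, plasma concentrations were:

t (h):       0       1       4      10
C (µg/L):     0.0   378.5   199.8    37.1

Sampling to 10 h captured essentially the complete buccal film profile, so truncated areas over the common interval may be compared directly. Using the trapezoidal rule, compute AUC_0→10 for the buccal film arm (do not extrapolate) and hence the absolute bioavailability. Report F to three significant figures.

Trapezoidal AUC_0→10 (buccal film):
  [0→1]: (0.0+378.5)/2 × 1 = 189.25
  [1→4]: (378.5+199.8)/2 × 3 = 867.45
  [4→10]: (199.8+37.1)/2 × 6 = 710.7
  Sum = 1767.4 µg/L·h
F = (AUC_ev/D_ev)/(AUC_iv/D_iv) = (1767.4/375)/(5690/250) = 4.71307/22.76 = 0.2071

F = 0.207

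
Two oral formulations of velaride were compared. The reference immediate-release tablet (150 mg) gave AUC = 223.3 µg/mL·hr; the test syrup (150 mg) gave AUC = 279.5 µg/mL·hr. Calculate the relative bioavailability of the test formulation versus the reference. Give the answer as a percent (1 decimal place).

F_rel = 125.2%

F_rel = (AUC_test/D_test) / (AUC_ref/D_ref)
      = (279.5/150) / (223.3/150)
      = 1.86333 / 1.48867 = 1.2517 = 125.17%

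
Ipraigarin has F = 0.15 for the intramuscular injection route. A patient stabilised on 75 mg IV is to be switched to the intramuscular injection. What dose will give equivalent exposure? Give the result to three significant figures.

D_intramuscular = 500 mg

For equal systemic exposure: F × D_ev = D_iv
D_ev = D_iv / F = 75 / 0.15 = 500 mg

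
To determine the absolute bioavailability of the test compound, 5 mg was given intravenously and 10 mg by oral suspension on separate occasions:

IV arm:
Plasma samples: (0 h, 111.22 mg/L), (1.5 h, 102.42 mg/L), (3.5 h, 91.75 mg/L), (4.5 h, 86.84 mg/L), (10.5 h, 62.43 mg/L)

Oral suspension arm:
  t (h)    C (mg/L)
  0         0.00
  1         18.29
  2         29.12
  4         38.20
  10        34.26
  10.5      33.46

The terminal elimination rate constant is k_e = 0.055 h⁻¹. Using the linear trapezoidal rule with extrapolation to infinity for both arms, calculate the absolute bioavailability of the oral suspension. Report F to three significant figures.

F = 0.233

Trapezoidal AUC_0→10.5 (IV):
  [0→1.5]: (111.22+102.42)/2 × 1.5 = 160.23
  [1.5→3.5]: (102.42+91.75)/2 × 2 = 194.17
  [3.5→4.5]: (91.75+86.84)/2 × 1 = 89.295
  [4.5→10.5]: (86.84+62.43)/2 × 6 = 447.81
  Sum = 891.505 mg/L·h
IV tail: 62.43/0.055 = 1135.091; AUC_iv,0→∞ = 891.505 + 1135.091 = 2026.596 mg/L·h
Trapezoidal AUC_0→10.5 (oral suspension):
  [0→1]: (0.00+18.29)/2 × 1 = 9.145
  [1→2]: (18.29+29.12)/2 × 1 = 23.705
  [2→4]: (29.12+38.20)/2 × 2 = 67.32
  [4→10]: (38.20+34.26)/2 × 6 = 217.38
  [10→10.5]: (34.26+33.46)/2 × 0.5 = 16.93
  Sum = 334.48 mg/L·h
oral suspension tail: 33.46/0.055 = 608.364; AUC_ev,0→∞ = 334.48 + 608.364 = 942.844 mg/L·h
F = (AUC_ev/D_ev)/(AUC_iv/D_iv) = (942.844/10)/(2026.596/5) = 94.2844/405.3192 = 0.2326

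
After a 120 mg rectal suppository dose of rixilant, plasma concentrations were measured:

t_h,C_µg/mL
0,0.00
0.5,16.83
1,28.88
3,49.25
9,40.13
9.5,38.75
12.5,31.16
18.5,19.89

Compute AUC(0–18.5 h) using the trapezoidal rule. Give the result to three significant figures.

AUC = 640 µg/mL·h

Trapezoidal AUC_0→18.5:
  [0→0.5]: (0.00+16.83)/2 × 0.5 = 4.2075
  [0.5→1]: (16.83+28.88)/2 × 0.5 = 11.4275
  [1→3]: (28.88+49.25)/2 × 2 = 78.13
  [3→9]: (49.25+40.13)/2 × 6 = 268.14
  [9→9.5]: (40.13+38.75)/2 × 0.5 = 19.72
  [9.5→12.5]: (38.75+31.16)/2 × 3 = 104.865
  [12.5→18.5]: (31.16+19.89)/2 × 6 = 153.15
  Sum = 639.64 µg/mL·h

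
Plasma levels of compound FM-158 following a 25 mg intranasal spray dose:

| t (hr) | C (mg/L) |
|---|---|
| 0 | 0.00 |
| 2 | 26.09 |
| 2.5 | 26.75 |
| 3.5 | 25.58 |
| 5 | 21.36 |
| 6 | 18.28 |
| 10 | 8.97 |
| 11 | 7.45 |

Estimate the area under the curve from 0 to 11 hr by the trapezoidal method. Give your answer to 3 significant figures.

Trapezoidal AUC_0→11:
  [0→2]: (0.00+26.09)/2 × 2 = 26.09
  [2→2.5]: (26.09+26.75)/2 × 0.5 = 13.21
  [2.5→3.5]: (26.75+25.58)/2 × 1 = 26.165
  [3.5→5]: (25.58+21.36)/2 × 1.5 = 35.205
  [5→6]: (21.36+18.28)/2 × 1 = 19.82
  [6→10]: (18.28+8.97)/2 × 4 = 54.5
  [10→11]: (8.97+7.45)/2 × 1 = 8.21
  Sum = 183.2 mg/L·hr

AUC = 183 mg/L·hr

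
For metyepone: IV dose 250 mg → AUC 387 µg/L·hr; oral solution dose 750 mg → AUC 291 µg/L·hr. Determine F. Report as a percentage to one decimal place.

F = 25.1%

F = (AUC_ev / D_ev) / (AUC_iv / D_iv)
  = (291/750) / (387/250)
  = 0.388 / 1.548 = 0.2506
  = 25.06%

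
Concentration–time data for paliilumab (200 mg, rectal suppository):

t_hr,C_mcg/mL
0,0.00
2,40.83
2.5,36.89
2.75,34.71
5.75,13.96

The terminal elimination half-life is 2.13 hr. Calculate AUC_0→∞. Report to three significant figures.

Trapezoidal AUC_0→5.75:
  [0→2]: (0.00+40.83)/2 × 2 = 40.83
  [2→2.5]: (40.83+36.89)/2 × 0.5 = 19.43
  [2.5→2.75]: (36.89+34.71)/2 × 0.25 = 8.95
  [2.75→5.75]: (34.71+13.96)/2 × 3 = 73.005
  Sum = 142.215 mcg/mL·hr
k_e = ln2 / t½ = 0.693147 / 2.13 = 0.3254 hr^-1
Extrapolated tail: C_last / k_e = 13.96 / 0.3254 = 42.901
AUC_0→∞ = 142.215 + 42.901 = 185.116 mcg/mL·hr

AUC = 185 mcg/mL·hr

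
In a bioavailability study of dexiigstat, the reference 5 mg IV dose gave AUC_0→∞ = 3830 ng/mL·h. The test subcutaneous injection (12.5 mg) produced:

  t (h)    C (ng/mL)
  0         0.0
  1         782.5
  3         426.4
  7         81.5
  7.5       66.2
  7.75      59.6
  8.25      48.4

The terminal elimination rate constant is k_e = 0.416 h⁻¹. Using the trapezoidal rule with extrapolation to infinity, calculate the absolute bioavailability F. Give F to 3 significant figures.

Trapezoidal AUC_0→8.25 (subcutaneous injection):
  [0→1]: (0.0+782.5)/2 × 1 = 391.25
  [1→3]: (782.5+426.4)/2 × 2 = 1208.9
  [3→7]: (426.4+81.5)/2 × 4 = 1015.8
  [7→7.5]: (81.5+66.2)/2 × 0.5 = 36.925
  [7.5→7.75]: (66.2+59.6)/2 × 0.25 = 15.725
  [7.75→8.25]: (59.6+48.4)/2 × 0.5 = 27.0
  Sum = 2695.6 ng/mL·h
Tail: C_last/k_e = 48.4/0.416 = 116.346
AUC_0→∞ (subcutaneous injection) = 2695.6 + 116.346 = 2811.946 ng/mL·h
F = (AUC_ev/D_ev)/(AUC_iv/D_iv) = (2811.946/12.5)/(3830/5) = 224.95568/766 = 0.2937

F = 0.294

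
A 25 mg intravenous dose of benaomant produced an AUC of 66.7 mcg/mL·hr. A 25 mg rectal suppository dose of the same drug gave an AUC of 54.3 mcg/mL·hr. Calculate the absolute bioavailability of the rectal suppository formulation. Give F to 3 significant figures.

F = 0.814

F = (AUC_ev / D_ev) / (AUC_iv / D_iv)
  = (54.3/25) / (66.7/25)
  = 2.172 / 2.668 = 0.8141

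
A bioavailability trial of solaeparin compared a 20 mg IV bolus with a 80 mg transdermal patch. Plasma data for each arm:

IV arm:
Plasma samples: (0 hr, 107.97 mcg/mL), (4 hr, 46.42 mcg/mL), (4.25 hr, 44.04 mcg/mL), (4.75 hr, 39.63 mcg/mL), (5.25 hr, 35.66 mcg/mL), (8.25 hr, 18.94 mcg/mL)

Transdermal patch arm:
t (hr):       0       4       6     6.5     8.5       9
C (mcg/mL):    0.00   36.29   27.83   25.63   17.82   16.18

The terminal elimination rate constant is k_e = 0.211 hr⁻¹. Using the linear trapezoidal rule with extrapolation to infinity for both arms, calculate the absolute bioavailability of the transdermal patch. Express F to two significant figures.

F = 0.13

Trapezoidal AUC_0→8.25 (IV):
  [0→4]: (107.97+46.42)/2 × 4 = 308.78
  [4→4.25]: (46.42+44.04)/2 × 0.25 = 11.3075
  [4.25→4.75]: (44.04+39.63)/2 × 0.5 = 20.9175
  [4.75→5.25]: (39.63+35.66)/2 × 0.5 = 18.8225
  [5.25→8.25]: (35.66+18.94)/2 × 3 = 81.9
  Sum = 441.7275 mcg/mL·hr
IV tail: 18.94/0.211 = 89.763; AUC_iv,0→∞ = 441.7275 + 89.763 = 531.4905 mcg/mL·hr
Trapezoidal AUC_0→9 (transdermal patch):
  [0→4]: (0.00+36.29)/2 × 4 = 72.58
  [4→6]: (36.29+27.83)/2 × 2 = 64.12
  [6→6.5]: (27.83+25.63)/2 × 0.5 = 13.365
  [6.5→8.5]: (25.63+17.82)/2 × 2 = 43.45
  [8.5→9]: (17.82+16.18)/2 × 0.5 = 8.5
  Sum = 202.015 mcg/mL·hr
transdermal patch tail: 16.18/0.211 = 76.682; AUC_ev,0→∞ = 202.015 + 76.682 = 278.697 mcg/mL·hr
F = (AUC_ev/D_ev)/(AUC_iv/D_iv) = (278.697/80)/(531.4905/20) = 3.4837125/26.574525 = 0.1311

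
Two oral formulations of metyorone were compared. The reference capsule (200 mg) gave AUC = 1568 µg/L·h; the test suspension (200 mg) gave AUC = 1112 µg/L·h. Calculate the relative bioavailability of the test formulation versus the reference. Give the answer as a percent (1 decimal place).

F_rel = 70.9%

F_rel = (AUC_test/D_test) / (AUC_ref/D_ref)
      = (1112/200) / (1568/200)
      = 5.56 / 7.84 = 0.7092 = 70.92%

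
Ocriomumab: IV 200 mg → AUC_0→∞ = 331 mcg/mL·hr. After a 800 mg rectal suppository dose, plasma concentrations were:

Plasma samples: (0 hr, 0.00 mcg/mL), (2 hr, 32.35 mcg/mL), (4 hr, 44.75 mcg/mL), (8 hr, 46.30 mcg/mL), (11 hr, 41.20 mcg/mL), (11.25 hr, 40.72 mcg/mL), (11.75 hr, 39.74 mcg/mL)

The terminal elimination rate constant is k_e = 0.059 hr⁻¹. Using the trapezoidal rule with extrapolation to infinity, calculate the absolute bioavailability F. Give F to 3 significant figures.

Trapezoidal AUC_0→11.75 (rectal suppository):
  [0→2]: (0.00+32.35)/2 × 2 = 32.35
  [2→4]: (32.35+44.75)/2 × 2 = 77.1
  [4→8]: (44.75+46.30)/2 × 4 = 182.1
  [8→11]: (46.30+41.20)/2 × 3 = 131.25
  [11→11.25]: (41.20+40.72)/2 × 0.25 = 10.24
  [11.25→11.75]: (40.72+39.74)/2 × 0.5 = 20.115
  Sum = 453.155 mcg/mL·hr
Tail: C_last/k_e = 39.74/0.059 = 673.559
AUC_0→∞ (rectal suppository) = 453.155 + 673.559 = 1126.714 mcg/mL·hr
F = (AUC_ev/D_ev)/(AUC_iv/D_iv) = (1126.714/800)/(331/200) = 1.4083925/1.655 = 0.8510

F = 0.851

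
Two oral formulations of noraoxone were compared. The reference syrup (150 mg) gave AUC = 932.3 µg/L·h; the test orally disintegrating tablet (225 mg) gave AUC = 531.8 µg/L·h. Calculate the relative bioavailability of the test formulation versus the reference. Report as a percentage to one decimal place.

F_rel = (AUC_test/D_test) / (AUC_ref/D_ref)
      = (531.8/225) / (932.3/150)
      = 2.36356 / 6.21533 = 0.3803 = 38.03%

F_rel = 38.0%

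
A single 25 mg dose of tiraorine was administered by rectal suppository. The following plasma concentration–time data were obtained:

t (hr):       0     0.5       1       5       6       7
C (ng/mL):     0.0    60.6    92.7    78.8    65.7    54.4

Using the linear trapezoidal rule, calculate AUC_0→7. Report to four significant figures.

Trapezoidal AUC_0→7:
  [0→0.5]: (0.0+60.6)/2 × 0.5 = 15.15
  [0.5→1]: (60.6+92.7)/2 × 0.5 = 38.325
  [1→5]: (92.7+78.8)/2 × 4 = 343.0
  [5→6]: (78.8+65.7)/2 × 1 = 72.25
  [6→7]: (65.7+54.4)/2 × 1 = 60.05
  Sum = 528.775 ng/mL·hr

AUC = 528.8 ng/mL·hr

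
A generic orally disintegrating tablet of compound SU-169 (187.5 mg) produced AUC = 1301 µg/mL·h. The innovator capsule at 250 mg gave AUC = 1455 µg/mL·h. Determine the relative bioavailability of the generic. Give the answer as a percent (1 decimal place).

F_rel = 119.2%

F_rel = (AUC_test/D_test) / (AUC_ref/D_ref)
      = (1301/187.5) / (1455/250)
      = 6.93867 / 5.82 = 1.1922 = 119.22%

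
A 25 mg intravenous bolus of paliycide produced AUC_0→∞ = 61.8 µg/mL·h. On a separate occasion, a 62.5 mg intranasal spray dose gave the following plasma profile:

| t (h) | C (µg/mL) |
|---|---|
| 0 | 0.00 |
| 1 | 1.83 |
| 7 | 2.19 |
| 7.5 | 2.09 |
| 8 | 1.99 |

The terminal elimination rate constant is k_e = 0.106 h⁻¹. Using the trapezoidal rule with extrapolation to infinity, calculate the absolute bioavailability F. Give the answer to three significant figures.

F = 0.219

Trapezoidal AUC_0→8 (intranasal spray):
  [0→1]: (0.00+1.83)/2 × 1 = 0.915
  [1→7]: (1.83+2.19)/2 × 6 = 12.06
  [7→7.5]: (2.19+2.09)/2 × 0.5 = 1.07
  [7.5→8]: (2.09+1.99)/2 × 0.5 = 1.02
  Sum = 15.065 µg/mL·h
Tail: C_last/k_e = 1.99/0.106 = 18.774
AUC_0→∞ (intranasal spray) = 15.065 + 18.774 = 33.839 µg/mL·h
F = (AUC_ev/D_ev)/(AUC_iv/D_iv) = (33.839/62.5)/(61.8/25) = 0.541424/2.472 = 0.2190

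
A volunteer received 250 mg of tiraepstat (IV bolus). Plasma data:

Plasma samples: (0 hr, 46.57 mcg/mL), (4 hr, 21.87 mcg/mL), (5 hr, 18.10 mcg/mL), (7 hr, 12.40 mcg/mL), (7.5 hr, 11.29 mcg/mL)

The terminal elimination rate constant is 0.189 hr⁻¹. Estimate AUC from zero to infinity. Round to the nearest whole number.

Trapezoidal AUC_0→7.5:
  [0→4]: (46.57+21.87)/2 × 4 = 136.88
  [4→5]: (21.87+18.10)/2 × 1 = 19.985
  [5→7]: (18.10+12.40)/2 × 2 = 30.5
  [7→7.5]: (12.40+11.29)/2 × 0.5 = 5.9225
  Sum = 193.2875 mcg/mL·hr
Extrapolated tail: C_last / k_e = 11.29 / 0.189 = 59.735
AUC_0→∞ = 193.2875 + 59.735 = 253.0225 mcg/mL·hr

AUC = 253 mcg/mL·hr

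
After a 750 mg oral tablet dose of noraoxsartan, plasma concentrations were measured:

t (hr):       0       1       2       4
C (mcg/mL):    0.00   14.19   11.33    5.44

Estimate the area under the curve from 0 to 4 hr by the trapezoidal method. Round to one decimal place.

Trapezoidal AUC_0→4:
  [0→1]: (0.00+14.19)/2 × 1 = 7.095
  [1→2]: (14.19+11.33)/2 × 1 = 12.76
  [2→4]: (11.33+5.44)/2 × 2 = 16.77
  Sum = 36.625 mcg/mL·hr

AUC = 36.6 mcg/mL·hr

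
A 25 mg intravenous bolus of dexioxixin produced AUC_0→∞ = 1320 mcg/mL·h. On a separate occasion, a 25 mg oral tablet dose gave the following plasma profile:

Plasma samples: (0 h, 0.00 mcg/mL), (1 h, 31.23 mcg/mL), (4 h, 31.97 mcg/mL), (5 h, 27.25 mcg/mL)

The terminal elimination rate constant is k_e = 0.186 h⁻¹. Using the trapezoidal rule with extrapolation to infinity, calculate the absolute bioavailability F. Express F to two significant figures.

Trapezoidal AUC_0→5 (oral tablet):
  [0→1]: (0.00+31.23)/2 × 1 = 15.615
  [1→4]: (31.23+31.97)/2 × 3 = 94.8
  [4→5]: (31.97+27.25)/2 × 1 = 29.61
  Sum = 140.025 mcg/mL·h
Tail: C_last/k_e = 27.25/0.186 = 146.505
AUC_0→∞ (oral tablet) = 140.025 + 146.505 = 286.53 mcg/mL·h
F = (AUC_ev/D_ev)/(AUC_iv/D_iv) = (286.53/25)/(1320/25) = 11.4612/52.8 = 0.2171

F = 0.22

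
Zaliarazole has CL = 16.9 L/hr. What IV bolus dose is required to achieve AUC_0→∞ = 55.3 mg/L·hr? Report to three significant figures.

Dose_iv = CL × AUC_0→∞
     = 16.9 × 55.3 = 934.57 mg

Dose = 935 mg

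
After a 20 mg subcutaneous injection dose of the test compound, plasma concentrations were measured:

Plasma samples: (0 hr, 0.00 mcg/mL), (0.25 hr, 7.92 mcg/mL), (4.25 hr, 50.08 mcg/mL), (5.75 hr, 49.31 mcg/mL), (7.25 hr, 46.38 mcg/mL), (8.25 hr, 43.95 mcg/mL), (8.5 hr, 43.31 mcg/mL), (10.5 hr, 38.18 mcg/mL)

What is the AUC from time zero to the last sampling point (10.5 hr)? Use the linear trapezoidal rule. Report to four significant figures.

AUC = 400.9 mcg/mL·hr

Trapezoidal AUC_0→10.5:
  [0→0.25]: (0.00+7.92)/2 × 0.25 = 0.99
  [0.25→4.25]: (7.92+50.08)/2 × 4 = 116.0
  [4.25→5.75]: (50.08+49.31)/2 × 1.5 = 74.5425
  [5.75→7.25]: (49.31+46.38)/2 × 1.5 = 71.7675
  [7.25→8.25]: (46.38+43.95)/2 × 1 = 45.165
  [8.25→8.5]: (43.95+43.31)/2 × 0.25 = 10.9075
  [8.5→10.5]: (43.31+38.18)/2 × 2 = 81.49
  Sum = 400.8625 mcg/mL·hr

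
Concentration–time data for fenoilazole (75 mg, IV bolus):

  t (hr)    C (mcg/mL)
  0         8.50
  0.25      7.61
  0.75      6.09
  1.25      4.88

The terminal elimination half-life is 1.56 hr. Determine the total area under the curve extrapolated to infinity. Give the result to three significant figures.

Trapezoidal AUC_0→1.25:
  [0→0.25]: (8.50+7.61)/2 × 0.25 = 2.01375
  [0.25→0.75]: (7.61+6.09)/2 × 0.5 = 3.425
  [0.75→1.25]: (6.09+4.88)/2 × 0.5 = 2.7425
  Sum = 8.18125 mcg/mL·hr
k_e = ln2 / t½ = 0.693147 / 1.56 = 0.4443 hr^-1
Extrapolated tail: C_last / k_e = 4.88 / 0.4443 = 10.984
AUC_0→∞ = 8.18125 + 10.984 = 19.16525 mcg/mL·hr

AUC = 19.2 mcg/mL·hr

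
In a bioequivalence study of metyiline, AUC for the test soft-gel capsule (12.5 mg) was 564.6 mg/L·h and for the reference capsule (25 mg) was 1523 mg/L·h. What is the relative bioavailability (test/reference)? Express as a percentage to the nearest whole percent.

F_rel = 74%

F_rel = (AUC_test/D_test) / (AUC_ref/D_ref)
      = (564.6/12.5) / (1523/25)
      = 45.168 / 60.92 = 0.7414 = 74.14%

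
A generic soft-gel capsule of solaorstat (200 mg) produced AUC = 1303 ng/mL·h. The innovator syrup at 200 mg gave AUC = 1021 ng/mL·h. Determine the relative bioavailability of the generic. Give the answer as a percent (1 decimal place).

F_rel = 127.6%

F_rel = (AUC_test/D_test) / (AUC_ref/D_ref)
      = (1303/200) / (1021/200)
      = 6.515 / 5.105 = 1.2762 = 127.62%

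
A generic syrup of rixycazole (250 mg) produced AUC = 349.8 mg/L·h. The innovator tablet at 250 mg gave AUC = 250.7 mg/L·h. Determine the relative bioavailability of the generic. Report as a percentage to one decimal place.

F_rel = 139.5%

F_rel = (AUC_test/D_test) / (AUC_ref/D_ref)
      = (349.8/250) / (250.7/250)
      = 1.3992 / 1.0028 = 1.3953 = 139.53%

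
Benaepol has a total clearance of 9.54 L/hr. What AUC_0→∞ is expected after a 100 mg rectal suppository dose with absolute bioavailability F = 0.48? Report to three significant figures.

AUC = 5.03 mg/L·hr

AUC_0→∞ = F × Dose / CL
        = 0.48 × 100 / 9.54 = 5.03145 mg/L·hr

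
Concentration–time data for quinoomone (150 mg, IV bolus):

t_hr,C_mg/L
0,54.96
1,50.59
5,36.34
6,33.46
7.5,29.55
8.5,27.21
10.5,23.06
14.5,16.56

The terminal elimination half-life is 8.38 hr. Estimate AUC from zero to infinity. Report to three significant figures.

Trapezoidal AUC_0→14.5:
  [0→1]: (54.96+50.59)/2 × 1 = 52.775
  [1→5]: (50.59+36.34)/2 × 4 = 173.86
  [5→6]: (36.34+33.46)/2 × 1 = 34.9
  [6→7.5]: (33.46+29.55)/2 × 1.5 = 47.2575
  [7.5→8.5]: (29.55+27.21)/2 × 1 = 28.38
  [8.5→10.5]: (27.21+23.06)/2 × 2 = 50.27
  [10.5→14.5]: (23.06+16.56)/2 × 4 = 79.24
  Sum = 466.6825 mg/L·hr
k_e = ln2 / t½ = 0.693147 / 8.38 = 0.0827 hr^-1
Extrapolated tail: C_last / k_e = 16.56 / 0.0827 = 200.242
AUC_0→∞ = 466.6825 + 200.242 = 666.9245 mg/L·hr

AUC = 667 mg/L·hr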